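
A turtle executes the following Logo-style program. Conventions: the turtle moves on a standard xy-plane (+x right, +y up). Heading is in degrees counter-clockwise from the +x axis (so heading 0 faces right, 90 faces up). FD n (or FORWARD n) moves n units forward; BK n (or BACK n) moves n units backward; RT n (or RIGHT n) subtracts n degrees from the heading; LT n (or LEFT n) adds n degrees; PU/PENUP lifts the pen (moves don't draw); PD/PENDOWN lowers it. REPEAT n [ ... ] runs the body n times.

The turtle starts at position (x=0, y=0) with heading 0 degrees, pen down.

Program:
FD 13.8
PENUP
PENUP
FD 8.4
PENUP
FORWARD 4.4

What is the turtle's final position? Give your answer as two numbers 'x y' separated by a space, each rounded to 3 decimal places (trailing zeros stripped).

Executing turtle program step by step:
Start: pos=(0,0), heading=0, pen down
FD 13.8: (0,0) -> (13.8,0) [heading=0, draw]
PU: pen up
PU: pen up
FD 8.4: (13.8,0) -> (22.2,0) [heading=0, move]
PU: pen up
FD 4.4: (22.2,0) -> (26.6,0) [heading=0, move]
Final: pos=(26.6,0), heading=0, 1 segment(s) drawn

Answer: 26.6 0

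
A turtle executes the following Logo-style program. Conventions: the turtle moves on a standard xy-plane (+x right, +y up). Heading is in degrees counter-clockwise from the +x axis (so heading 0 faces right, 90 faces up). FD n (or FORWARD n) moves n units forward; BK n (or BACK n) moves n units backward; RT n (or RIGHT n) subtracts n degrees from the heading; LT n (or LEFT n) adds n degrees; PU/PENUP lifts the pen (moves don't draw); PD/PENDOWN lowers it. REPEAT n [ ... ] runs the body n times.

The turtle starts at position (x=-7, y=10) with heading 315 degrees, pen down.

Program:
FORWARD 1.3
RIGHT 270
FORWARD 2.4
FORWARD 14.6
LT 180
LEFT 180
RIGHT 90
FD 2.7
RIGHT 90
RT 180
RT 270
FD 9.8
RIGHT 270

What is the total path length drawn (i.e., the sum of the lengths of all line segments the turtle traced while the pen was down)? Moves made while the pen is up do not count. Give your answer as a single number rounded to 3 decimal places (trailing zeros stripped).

Answer: 30.8

Derivation:
Executing turtle program step by step:
Start: pos=(-7,10), heading=315, pen down
FD 1.3: (-7,10) -> (-6.081,9.081) [heading=315, draw]
RT 270: heading 315 -> 45
FD 2.4: (-6.081,9.081) -> (-4.384,10.778) [heading=45, draw]
FD 14.6: (-4.384,10.778) -> (5.94,21.102) [heading=45, draw]
LT 180: heading 45 -> 225
LT 180: heading 225 -> 45
RT 90: heading 45 -> 315
FD 2.7: (5.94,21.102) -> (7.849,19.192) [heading=315, draw]
RT 90: heading 315 -> 225
RT 180: heading 225 -> 45
RT 270: heading 45 -> 135
FD 9.8: (7.849,19.192) -> (0.92,26.122) [heading=135, draw]
RT 270: heading 135 -> 225
Final: pos=(0.92,26.122), heading=225, 5 segment(s) drawn

Segment lengths:
  seg 1: (-7,10) -> (-6.081,9.081), length = 1.3
  seg 2: (-6.081,9.081) -> (-4.384,10.778), length = 2.4
  seg 3: (-4.384,10.778) -> (5.94,21.102), length = 14.6
  seg 4: (5.94,21.102) -> (7.849,19.192), length = 2.7
  seg 5: (7.849,19.192) -> (0.92,26.122), length = 9.8
Total = 30.8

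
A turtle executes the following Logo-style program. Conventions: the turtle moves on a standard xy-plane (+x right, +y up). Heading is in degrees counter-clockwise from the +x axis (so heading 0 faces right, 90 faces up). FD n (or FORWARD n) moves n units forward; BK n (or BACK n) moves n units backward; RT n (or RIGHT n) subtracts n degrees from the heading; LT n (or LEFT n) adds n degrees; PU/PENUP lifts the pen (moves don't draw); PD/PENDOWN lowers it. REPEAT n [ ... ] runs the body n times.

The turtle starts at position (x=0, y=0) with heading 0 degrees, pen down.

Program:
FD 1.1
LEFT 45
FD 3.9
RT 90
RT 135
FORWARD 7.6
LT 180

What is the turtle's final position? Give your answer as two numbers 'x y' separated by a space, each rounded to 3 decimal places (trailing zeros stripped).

Executing turtle program step by step:
Start: pos=(0,0), heading=0, pen down
FD 1.1: (0,0) -> (1.1,0) [heading=0, draw]
LT 45: heading 0 -> 45
FD 3.9: (1.1,0) -> (3.858,2.758) [heading=45, draw]
RT 90: heading 45 -> 315
RT 135: heading 315 -> 180
FD 7.6: (3.858,2.758) -> (-3.742,2.758) [heading=180, draw]
LT 180: heading 180 -> 0
Final: pos=(-3.742,2.758), heading=0, 3 segment(s) drawn

Answer: -3.742 2.758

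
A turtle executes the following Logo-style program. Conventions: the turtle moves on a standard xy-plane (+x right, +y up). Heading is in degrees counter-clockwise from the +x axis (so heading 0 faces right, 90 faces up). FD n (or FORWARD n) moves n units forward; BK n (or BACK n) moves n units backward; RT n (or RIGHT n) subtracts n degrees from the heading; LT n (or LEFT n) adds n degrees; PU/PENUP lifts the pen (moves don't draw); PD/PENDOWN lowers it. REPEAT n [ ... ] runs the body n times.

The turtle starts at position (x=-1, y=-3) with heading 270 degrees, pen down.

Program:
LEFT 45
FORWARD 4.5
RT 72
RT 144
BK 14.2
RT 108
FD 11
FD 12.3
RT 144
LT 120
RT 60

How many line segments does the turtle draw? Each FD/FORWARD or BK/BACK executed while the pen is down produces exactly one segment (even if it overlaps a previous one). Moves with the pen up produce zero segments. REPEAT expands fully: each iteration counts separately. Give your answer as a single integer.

Answer: 4

Derivation:
Executing turtle program step by step:
Start: pos=(-1,-3), heading=270, pen down
LT 45: heading 270 -> 315
FD 4.5: (-1,-3) -> (2.182,-6.182) [heading=315, draw]
RT 72: heading 315 -> 243
RT 144: heading 243 -> 99
BK 14.2: (2.182,-6.182) -> (4.403,-20.207) [heading=99, draw]
RT 108: heading 99 -> 351
FD 11: (4.403,-20.207) -> (15.268,-21.928) [heading=351, draw]
FD 12.3: (15.268,-21.928) -> (27.416,-23.852) [heading=351, draw]
RT 144: heading 351 -> 207
LT 120: heading 207 -> 327
RT 60: heading 327 -> 267
Final: pos=(27.416,-23.852), heading=267, 4 segment(s) drawn
Segments drawn: 4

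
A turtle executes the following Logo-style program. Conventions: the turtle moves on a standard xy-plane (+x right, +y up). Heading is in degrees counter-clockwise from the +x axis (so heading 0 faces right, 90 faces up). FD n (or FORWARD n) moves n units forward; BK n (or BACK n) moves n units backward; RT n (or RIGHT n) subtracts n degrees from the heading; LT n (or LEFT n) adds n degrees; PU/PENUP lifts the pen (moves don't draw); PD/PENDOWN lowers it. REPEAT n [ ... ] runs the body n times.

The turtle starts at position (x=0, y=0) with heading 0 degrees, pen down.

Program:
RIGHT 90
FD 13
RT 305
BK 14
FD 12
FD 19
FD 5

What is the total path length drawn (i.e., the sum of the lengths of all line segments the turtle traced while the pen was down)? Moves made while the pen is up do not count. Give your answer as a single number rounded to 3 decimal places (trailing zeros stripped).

Executing turtle program step by step:
Start: pos=(0,0), heading=0, pen down
RT 90: heading 0 -> 270
FD 13: (0,0) -> (0,-13) [heading=270, draw]
RT 305: heading 270 -> 325
BK 14: (0,-13) -> (-11.468,-4.97) [heading=325, draw]
FD 12: (-11.468,-4.97) -> (-1.638,-11.853) [heading=325, draw]
FD 19: (-1.638,-11.853) -> (13.926,-22.751) [heading=325, draw]
FD 5: (13.926,-22.751) -> (18.021,-25.619) [heading=325, draw]
Final: pos=(18.021,-25.619), heading=325, 5 segment(s) drawn

Segment lengths:
  seg 1: (0,0) -> (0,-13), length = 13
  seg 2: (0,-13) -> (-11.468,-4.97), length = 14
  seg 3: (-11.468,-4.97) -> (-1.638,-11.853), length = 12
  seg 4: (-1.638,-11.853) -> (13.926,-22.751), length = 19
  seg 5: (13.926,-22.751) -> (18.021,-25.619), length = 5
Total = 63

Answer: 63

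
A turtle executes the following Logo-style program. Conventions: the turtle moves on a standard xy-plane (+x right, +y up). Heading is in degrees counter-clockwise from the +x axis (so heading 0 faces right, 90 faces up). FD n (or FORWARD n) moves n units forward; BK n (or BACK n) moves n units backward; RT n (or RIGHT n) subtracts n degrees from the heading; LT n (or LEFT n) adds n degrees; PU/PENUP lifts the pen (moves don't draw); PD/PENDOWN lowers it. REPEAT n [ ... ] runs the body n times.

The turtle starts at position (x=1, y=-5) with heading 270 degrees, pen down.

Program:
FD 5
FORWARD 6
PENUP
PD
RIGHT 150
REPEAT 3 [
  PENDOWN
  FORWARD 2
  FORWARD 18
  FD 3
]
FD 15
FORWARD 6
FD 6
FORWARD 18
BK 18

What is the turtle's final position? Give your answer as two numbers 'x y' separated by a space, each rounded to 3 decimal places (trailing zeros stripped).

Answer: -47 67.138

Derivation:
Executing turtle program step by step:
Start: pos=(1,-5), heading=270, pen down
FD 5: (1,-5) -> (1,-10) [heading=270, draw]
FD 6: (1,-10) -> (1,-16) [heading=270, draw]
PU: pen up
PD: pen down
RT 150: heading 270 -> 120
REPEAT 3 [
  -- iteration 1/3 --
  PD: pen down
  FD 2: (1,-16) -> (0,-14.268) [heading=120, draw]
  FD 18: (0,-14.268) -> (-9,1.321) [heading=120, draw]
  FD 3: (-9,1.321) -> (-10.5,3.919) [heading=120, draw]
  -- iteration 2/3 --
  PD: pen down
  FD 2: (-10.5,3.919) -> (-11.5,5.651) [heading=120, draw]
  FD 18: (-11.5,5.651) -> (-20.5,21.239) [heading=120, draw]
  FD 3: (-20.5,21.239) -> (-22,23.837) [heading=120, draw]
  -- iteration 3/3 --
  PD: pen down
  FD 2: (-22,23.837) -> (-23,25.569) [heading=120, draw]
  FD 18: (-23,25.569) -> (-32,41.158) [heading=120, draw]
  FD 3: (-32,41.158) -> (-33.5,43.756) [heading=120, draw]
]
FD 15: (-33.5,43.756) -> (-41,56.746) [heading=120, draw]
FD 6: (-41,56.746) -> (-44,61.942) [heading=120, draw]
FD 6: (-44,61.942) -> (-47,67.138) [heading=120, draw]
FD 18: (-47,67.138) -> (-56,82.727) [heading=120, draw]
BK 18: (-56,82.727) -> (-47,67.138) [heading=120, draw]
Final: pos=(-47,67.138), heading=120, 16 segment(s) drawn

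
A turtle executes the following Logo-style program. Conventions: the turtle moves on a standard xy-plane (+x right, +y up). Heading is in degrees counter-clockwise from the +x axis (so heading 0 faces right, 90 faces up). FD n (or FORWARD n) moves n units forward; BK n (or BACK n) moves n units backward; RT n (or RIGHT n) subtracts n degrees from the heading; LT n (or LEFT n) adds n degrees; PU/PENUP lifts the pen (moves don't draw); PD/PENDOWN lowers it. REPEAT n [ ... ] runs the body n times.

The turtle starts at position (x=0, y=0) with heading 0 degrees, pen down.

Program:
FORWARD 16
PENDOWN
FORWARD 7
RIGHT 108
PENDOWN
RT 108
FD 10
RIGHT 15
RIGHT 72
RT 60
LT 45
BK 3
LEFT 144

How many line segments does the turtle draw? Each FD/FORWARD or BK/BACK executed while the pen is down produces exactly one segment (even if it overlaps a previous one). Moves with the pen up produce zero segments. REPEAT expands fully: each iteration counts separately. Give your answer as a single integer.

Answer: 4

Derivation:
Executing turtle program step by step:
Start: pos=(0,0), heading=0, pen down
FD 16: (0,0) -> (16,0) [heading=0, draw]
PD: pen down
FD 7: (16,0) -> (23,0) [heading=0, draw]
RT 108: heading 0 -> 252
PD: pen down
RT 108: heading 252 -> 144
FD 10: (23,0) -> (14.91,5.878) [heading=144, draw]
RT 15: heading 144 -> 129
RT 72: heading 129 -> 57
RT 60: heading 57 -> 357
LT 45: heading 357 -> 42
BK 3: (14.91,5.878) -> (12.68,3.87) [heading=42, draw]
LT 144: heading 42 -> 186
Final: pos=(12.68,3.87), heading=186, 4 segment(s) drawn
Segments drawn: 4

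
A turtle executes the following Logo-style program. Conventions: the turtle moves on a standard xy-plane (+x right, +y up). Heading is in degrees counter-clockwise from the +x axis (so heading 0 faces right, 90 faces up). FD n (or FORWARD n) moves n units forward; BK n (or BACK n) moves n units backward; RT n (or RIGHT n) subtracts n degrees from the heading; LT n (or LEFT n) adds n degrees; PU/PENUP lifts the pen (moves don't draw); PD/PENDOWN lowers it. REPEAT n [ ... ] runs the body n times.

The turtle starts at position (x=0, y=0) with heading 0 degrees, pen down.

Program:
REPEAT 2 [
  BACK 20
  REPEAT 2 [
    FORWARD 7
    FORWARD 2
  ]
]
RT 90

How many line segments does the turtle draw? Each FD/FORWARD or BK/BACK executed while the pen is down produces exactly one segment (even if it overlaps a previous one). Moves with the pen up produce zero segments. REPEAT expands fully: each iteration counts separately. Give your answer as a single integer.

Executing turtle program step by step:
Start: pos=(0,0), heading=0, pen down
REPEAT 2 [
  -- iteration 1/2 --
  BK 20: (0,0) -> (-20,0) [heading=0, draw]
  REPEAT 2 [
    -- iteration 1/2 --
    FD 7: (-20,0) -> (-13,0) [heading=0, draw]
    FD 2: (-13,0) -> (-11,0) [heading=0, draw]
    -- iteration 2/2 --
    FD 7: (-11,0) -> (-4,0) [heading=0, draw]
    FD 2: (-4,0) -> (-2,0) [heading=0, draw]
  ]
  -- iteration 2/2 --
  BK 20: (-2,0) -> (-22,0) [heading=0, draw]
  REPEAT 2 [
    -- iteration 1/2 --
    FD 7: (-22,0) -> (-15,0) [heading=0, draw]
    FD 2: (-15,0) -> (-13,0) [heading=0, draw]
    -- iteration 2/2 --
    FD 7: (-13,0) -> (-6,0) [heading=0, draw]
    FD 2: (-6,0) -> (-4,0) [heading=0, draw]
  ]
]
RT 90: heading 0 -> 270
Final: pos=(-4,0), heading=270, 10 segment(s) drawn
Segments drawn: 10

Answer: 10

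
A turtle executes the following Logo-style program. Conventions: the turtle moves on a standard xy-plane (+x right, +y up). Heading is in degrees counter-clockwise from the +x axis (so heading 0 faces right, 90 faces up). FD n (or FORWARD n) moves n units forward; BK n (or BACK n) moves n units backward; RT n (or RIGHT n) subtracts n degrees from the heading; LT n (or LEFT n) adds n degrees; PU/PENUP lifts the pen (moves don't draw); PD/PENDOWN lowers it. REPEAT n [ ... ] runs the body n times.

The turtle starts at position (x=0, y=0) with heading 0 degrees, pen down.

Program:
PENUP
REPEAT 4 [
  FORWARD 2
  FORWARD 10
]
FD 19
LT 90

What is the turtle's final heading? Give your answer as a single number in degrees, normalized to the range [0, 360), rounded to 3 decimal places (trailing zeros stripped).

Executing turtle program step by step:
Start: pos=(0,0), heading=0, pen down
PU: pen up
REPEAT 4 [
  -- iteration 1/4 --
  FD 2: (0,0) -> (2,0) [heading=0, move]
  FD 10: (2,0) -> (12,0) [heading=0, move]
  -- iteration 2/4 --
  FD 2: (12,0) -> (14,0) [heading=0, move]
  FD 10: (14,0) -> (24,0) [heading=0, move]
  -- iteration 3/4 --
  FD 2: (24,0) -> (26,0) [heading=0, move]
  FD 10: (26,0) -> (36,0) [heading=0, move]
  -- iteration 4/4 --
  FD 2: (36,0) -> (38,0) [heading=0, move]
  FD 10: (38,0) -> (48,0) [heading=0, move]
]
FD 19: (48,0) -> (67,0) [heading=0, move]
LT 90: heading 0 -> 90
Final: pos=(67,0), heading=90, 0 segment(s) drawn

Answer: 90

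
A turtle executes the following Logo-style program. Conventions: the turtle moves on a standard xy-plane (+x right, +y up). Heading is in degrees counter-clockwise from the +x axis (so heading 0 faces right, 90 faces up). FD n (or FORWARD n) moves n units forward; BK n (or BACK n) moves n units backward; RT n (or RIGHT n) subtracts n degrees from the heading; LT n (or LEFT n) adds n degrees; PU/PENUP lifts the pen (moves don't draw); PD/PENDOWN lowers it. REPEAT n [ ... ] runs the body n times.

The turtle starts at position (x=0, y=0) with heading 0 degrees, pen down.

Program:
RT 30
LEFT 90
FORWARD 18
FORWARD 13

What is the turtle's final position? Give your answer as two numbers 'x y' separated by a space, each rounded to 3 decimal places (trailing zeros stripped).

Answer: 15.5 26.847

Derivation:
Executing turtle program step by step:
Start: pos=(0,0), heading=0, pen down
RT 30: heading 0 -> 330
LT 90: heading 330 -> 60
FD 18: (0,0) -> (9,15.588) [heading=60, draw]
FD 13: (9,15.588) -> (15.5,26.847) [heading=60, draw]
Final: pos=(15.5,26.847), heading=60, 2 segment(s) drawn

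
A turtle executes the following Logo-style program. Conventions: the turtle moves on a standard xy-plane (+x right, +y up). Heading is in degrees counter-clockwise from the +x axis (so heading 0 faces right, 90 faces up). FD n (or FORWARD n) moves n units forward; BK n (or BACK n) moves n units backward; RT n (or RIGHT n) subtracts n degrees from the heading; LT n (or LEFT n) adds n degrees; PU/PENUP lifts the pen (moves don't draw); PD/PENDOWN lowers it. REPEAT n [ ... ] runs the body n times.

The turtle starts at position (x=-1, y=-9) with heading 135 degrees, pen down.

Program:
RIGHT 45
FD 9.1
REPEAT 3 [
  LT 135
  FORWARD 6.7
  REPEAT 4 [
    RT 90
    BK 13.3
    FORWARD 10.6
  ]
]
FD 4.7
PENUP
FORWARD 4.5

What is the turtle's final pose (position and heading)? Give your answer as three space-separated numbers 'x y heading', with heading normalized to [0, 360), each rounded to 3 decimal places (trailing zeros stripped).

Answer: -10.281 6.605 135

Derivation:
Executing turtle program step by step:
Start: pos=(-1,-9), heading=135, pen down
RT 45: heading 135 -> 90
FD 9.1: (-1,-9) -> (-1,0.1) [heading=90, draw]
REPEAT 3 [
  -- iteration 1/3 --
  LT 135: heading 90 -> 225
  FD 6.7: (-1,0.1) -> (-5.738,-4.638) [heading=225, draw]
  REPEAT 4 [
    -- iteration 1/4 --
    RT 90: heading 225 -> 135
    BK 13.3: (-5.738,-4.638) -> (3.667,-14.042) [heading=135, draw]
    FD 10.6: (3.667,-14.042) -> (-3.828,-6.547) [heading=135, draw]
    -- iteration 2/4 --
    RT 90: heading 135 -> 45
    BK 13.3: (-3.828,-6.547) -> (-13.233,-15.951) [heading=45, draw]
    FD 10.6: (-13.233,-15.951) -> (-5.738,-8.456) [heading=45, draw]
    -- iteration 3/4 --
    RT 90: heading 45 -> 315
    BK 13.3: (-5.738,-8.456) -> (-15.142,0.949) [heading=315, draw]
    FD 10.6: (-15.142,0.949) -> (-7.647,-6.547) [heading=315, draw]
    -- iteration 4/4 --
    RT 90: heading 315 -> 225
    BK 13.3: (-7.647,-6.547) -> (1.758,2.858) [heading=225, draw]
    FD 10.6: (1.758,2.858) -> (-5.738,-4.638) [heading=225, draw]
  ]
  -- iteration 2/3 --
  LT 135: heading 225 -> 0
  FD 6.7: (-5.738,-4.638) -> (0.962,-4.638) [heading=0, draw]
  REPEAT 4 [
    -- iteration 1/4 --
    RT 90: heading 0 -> 270
    BK 13.3: (0.962,-4.638) -> (0.962,8.662) [heading=270, draw]
    FD 10.6: (0.962,8.662) -> (0.962,-1.938) [heading=270, draw]
    -- iteration 2/4 --
    RT 90: heading 270 -> 180
    BK 13.3: (0.962,-1.938) -> (14.262,-1.938) [heading=180, draw]
    FD 10.6: (14.262,-1.938) -> (3.662,-1.938) [heading=180, draw]
    -- iteration 3/4 --
    RT 90: heading 180 -> 90
    BK 13.3: (3.662,-1.938) -> (3.662,-15.238) [heading=90, draw]
    FD 10.6: (3.662,-15.238) -> (3.662,-4.638) [heading=90, draw]
    -- iteration 4/4 --
    RT 90: heading 90 -> 0
    BK 13.3: (3.662,-4.638) -> (-9.638,-4.638) [heading=0, draw]
    FD 10.6: (-9.638,-4.638) -> (0.962,-4.638) [heading=0, draw]
  ]
  -- iteration 3/3 --
  LT 135: heading 0 -> 135
  FD 6.7: (0.962,-4.638) -> (-3.775,0.1) [heading=135, draw]
  REPEAT 4 [
    -- iteration 1/4 --
    RT 90: heading 135 -> 45
    BK 13.3: (-3.775,0.1) -> (-13.18,-9.305) [heading=45, draw]
    FD 10.6: (-13.18,-9.305) -> (-5.684,-1.809) [heading=45, draw]
    -- iteration 2/4 --
    RT 90: heading 45 -> 315
    BK 13.3: (-5.684,-1.809) -> (-15.089,7.595) [heading=315, draw]
    FD 10.6: (-15.089,7.595) -> (-7.594,0.1) [heading=315, draw]
    -- iteration 3/4 --
    RT 90: heading 315 -> 225
    BK 13.3: (-7.594,0.1) -> (1.811,9.505) [heading=225, draw]
    FD 10.6: (1.811,9.505) -> (-5.684,2.009) [heading=225, draw]
    -- iteration 4/4 --
    RT 90: heading 225 -> 135
    BK 13.3: (-5.684,2.009) -> (3.72,-7.395) [heading=135, draw]
    FD 10.6: (3.72,-7.395) -> (-3.775,0.1) [heading=135, draw]
  ]
]
FD 4.7: (-3.775,0.1) -> (-7.099,3.423) [heading=135, draw]
PU: pen up
FD 4.5: (-7.099,3.423) -> (-10.281,6.605) [heading=135, move]
Final: pos=(-10.281,6.605), heading=135, 29 segment(s) drawn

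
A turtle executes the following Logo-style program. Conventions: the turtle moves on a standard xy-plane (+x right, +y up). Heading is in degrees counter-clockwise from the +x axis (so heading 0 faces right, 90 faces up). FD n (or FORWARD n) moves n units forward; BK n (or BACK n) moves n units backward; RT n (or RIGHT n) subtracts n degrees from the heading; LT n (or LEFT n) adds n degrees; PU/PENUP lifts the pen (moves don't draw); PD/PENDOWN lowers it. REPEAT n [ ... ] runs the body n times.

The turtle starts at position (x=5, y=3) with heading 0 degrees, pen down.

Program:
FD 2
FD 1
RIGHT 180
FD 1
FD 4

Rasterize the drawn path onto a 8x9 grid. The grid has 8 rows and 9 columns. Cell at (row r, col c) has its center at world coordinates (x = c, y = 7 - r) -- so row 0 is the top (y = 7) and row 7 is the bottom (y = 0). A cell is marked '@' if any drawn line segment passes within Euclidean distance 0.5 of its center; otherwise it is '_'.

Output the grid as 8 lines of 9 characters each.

Answer: _________
_________
_________
_________
___@@@@@@
_________
_________
_________

Derivation:
Segment 0: (5,3) -> (7,3)
Segment 1: (7,3) -> (8,3)
Segment 2: (8,3) -> (7,3)
Segment 3: (7,3) -> (3,3)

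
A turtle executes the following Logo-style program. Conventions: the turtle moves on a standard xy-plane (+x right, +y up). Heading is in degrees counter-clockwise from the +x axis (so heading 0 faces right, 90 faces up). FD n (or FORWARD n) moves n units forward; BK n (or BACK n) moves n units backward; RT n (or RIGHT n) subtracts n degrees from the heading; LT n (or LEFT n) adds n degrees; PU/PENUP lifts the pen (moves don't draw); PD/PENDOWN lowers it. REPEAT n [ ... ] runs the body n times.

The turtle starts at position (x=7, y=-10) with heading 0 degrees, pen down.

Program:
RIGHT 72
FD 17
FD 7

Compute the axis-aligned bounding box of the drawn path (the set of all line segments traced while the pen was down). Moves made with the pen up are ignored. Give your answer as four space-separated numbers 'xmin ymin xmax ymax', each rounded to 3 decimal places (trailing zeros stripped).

Answer: 7 -32.825 14.416 -10

Derivation:
Executing turtle program step by step:
Start: pos=(7,-10), heading=0, pen down
RT 72: heading 0 -> 288
FD 17: (7,-10) -> (12.253,-26.168) [heading=288, draw]
FD 7: (12.253,-26.168) -> (14.416,-32.825) [heading=288, draw]
Final: pos=(14.416,-32.825), heading=288, 2 segment(s) drawn

Segment endpoints: x in {7, 12.253, 14.416}, y in {-32.825, -26.168, -10}
xmin=7, ymin=-32.825, xmax=14.416, ymax=-10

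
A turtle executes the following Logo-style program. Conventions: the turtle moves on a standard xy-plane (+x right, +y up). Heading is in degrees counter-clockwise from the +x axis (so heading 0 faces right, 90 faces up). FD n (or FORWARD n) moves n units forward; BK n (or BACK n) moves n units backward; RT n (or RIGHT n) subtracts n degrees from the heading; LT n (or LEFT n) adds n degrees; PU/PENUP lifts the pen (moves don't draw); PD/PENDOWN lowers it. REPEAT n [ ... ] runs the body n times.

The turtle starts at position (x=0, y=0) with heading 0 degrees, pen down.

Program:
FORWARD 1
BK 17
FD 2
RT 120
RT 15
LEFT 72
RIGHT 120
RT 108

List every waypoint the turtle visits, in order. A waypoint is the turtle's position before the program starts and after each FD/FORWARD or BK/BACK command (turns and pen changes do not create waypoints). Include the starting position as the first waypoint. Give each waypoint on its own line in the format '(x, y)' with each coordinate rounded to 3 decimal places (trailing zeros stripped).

Answer: (0, 0)
(1, 0)
(-16, 0)
(-14, 0)

Derivation:
Executing turtle program step by step:
Start: pos=(0,0), heading=0, pen down
FD 1: (0,0) -> (1,0) [heading=0, draw]
BK 17: (1,0) -> (-16,0) [heading=0, draw]
FD 2: (-16,0) -> (-14,0) [heading=0, draw]
RT 120: heading 0 -> 240
RT 15: heading 240 -> 225
LT 72: heading 225 -> 297
RT 120: heading 297 -> 177
RT 108: heading 177 -> 69
Final: pos=(-14,0), heading=69, 3 segment(s) drawn
Waypoints (4 total):
(0, 0)
(1, 0)
(-16, 0)
(-14, 0)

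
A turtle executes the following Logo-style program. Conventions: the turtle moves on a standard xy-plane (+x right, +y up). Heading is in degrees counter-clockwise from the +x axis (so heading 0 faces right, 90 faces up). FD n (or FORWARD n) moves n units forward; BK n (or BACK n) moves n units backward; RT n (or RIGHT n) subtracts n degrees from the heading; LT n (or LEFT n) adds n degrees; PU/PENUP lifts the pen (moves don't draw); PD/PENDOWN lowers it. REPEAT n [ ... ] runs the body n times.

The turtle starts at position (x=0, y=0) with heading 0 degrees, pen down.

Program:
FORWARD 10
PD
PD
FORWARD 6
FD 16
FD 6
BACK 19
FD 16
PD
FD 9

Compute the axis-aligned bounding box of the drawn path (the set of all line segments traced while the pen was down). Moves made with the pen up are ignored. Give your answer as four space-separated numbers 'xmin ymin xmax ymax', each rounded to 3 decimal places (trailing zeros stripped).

Answer: 0 0 44 0

Derivation:
Executing turtle program step by step:
Start: pos=(0,0), heading=0, pen down
FD 10: (0,0) -> (10,0) [heading=0, draw]
PD: pen down
PD: pen down
FD 6: (10,0) -> (16,0) [heading=0, draw]
FD 16: (16,0) -> (32,0) [heading=0, draw]
FD 6: (32,0) -> (38,0) [heading=0, draw]
BK 19: (38,0) -> (19,0) [heading=0, draw]
FD 16: (19,0) -> (35,0) [heading=0, draw]
PD: pen down
FD 9: (35,0) -> (44,0) [heading=0, draw]
Final: pos=(44,0), heading=0, 7 segment(s) drawn

Segment endpoints: x in {0, 10, 16, 19, 32, 35, 38, 44}, y in {0}
xmin=0, ymin=0, xmax=44, ymax=0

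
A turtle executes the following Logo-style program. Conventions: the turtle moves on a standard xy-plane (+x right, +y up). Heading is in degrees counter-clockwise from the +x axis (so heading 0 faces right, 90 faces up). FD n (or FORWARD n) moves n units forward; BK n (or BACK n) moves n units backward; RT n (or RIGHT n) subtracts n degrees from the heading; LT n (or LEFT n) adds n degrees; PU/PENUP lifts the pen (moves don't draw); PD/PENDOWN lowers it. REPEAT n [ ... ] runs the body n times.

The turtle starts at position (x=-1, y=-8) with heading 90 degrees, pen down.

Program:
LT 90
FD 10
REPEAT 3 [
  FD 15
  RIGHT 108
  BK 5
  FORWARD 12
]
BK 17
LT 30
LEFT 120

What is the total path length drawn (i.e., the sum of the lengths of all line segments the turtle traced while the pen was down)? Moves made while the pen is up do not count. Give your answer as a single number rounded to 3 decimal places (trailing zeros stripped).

Executing turtle program step by step:
Start: pos=(-1,-8), heading=90, pen down
LT 90: heading 90 -> 180
FD 10: (-1,-8) -> (-11,-8) [heading=180, draw]
REPEAT 3 [
  -- iteration 1/3 --
  FD 15: (-11,-8) -> (-26,-8) [heading=180, draw]
  RT 108: heading 180 -> 72
  BK 5: (-26,-8) -> (-27.545,-12.755) [heading=72, draw]
  FD 12: (-27.545,-12.755) -> (-23.837,-1.343) [heading=72, draw]
  -- iteration 2/3 --
  FD 15: (-23.837,-1.343) -> (-19.202,12.923) [heading=72, draw]
  RT 108: heading 72 -> 324
  BK 5: (-19.202,12.923) -> (-23.247,15.862) [heading=324, draw]
  FD 12: (-23.247,15.862) -> (-13.539,8.809) [heading=324, draw]
  -- iteration 3/3 --
  FD 15: (-13.539,8.809) -> (-1.403,-0.008) [heading=324, draw]
  RT 108: heading 324 -> 216
  BK 5: (-1.403,-0.008) -> (2.642,2.931) [heading=216, draw]
  FD 12: (2.642,2.931) -> (-7.066,-4.123) [heading=216, draw]
]
BK 17: (-7.066,-4.123) -> (6.687,5.87) [heading=216, draw]
LT 30: heading 216 -> 246
LT 120: heading 246 -> 6
Final: pos=(6.687,5.87), heading=6, 11 segment(s) drawn

Segment lengths:
  seg 1: (-1,-8) -> (-11,-8), length = 10
  seg 2: (-11,-8) -> (-26,-8), length = 15
  seg 3: (-26,-8) -> (-27.545,-12.755), length = 5
  seg 4: (-27.545,-12.755) -> (-23.837,-1.343), length = 12
  seg 5: (-23.837,-1.343) -> (-19.202,12.923), length = 15
  seg 6: (-19.202,12.923) -> (-23.247,15.862), length = 5
  seg 7: (-23.247,15.862) -> (-13.539,8.809), length = 12
  seg 8: (-13.539,8.809) -> (-1.403,-0.008), length = 15
  seg 9: (-1.403,-0.008) -> (2.642,2.931), length = 5
  seg 10: (2.642,2.931) -> (-7.066,-4.123), length = 12
  seg 11: (-7.066,-4.123) -> (6.687,5.87), length = 17
Total = 123

Answer: 123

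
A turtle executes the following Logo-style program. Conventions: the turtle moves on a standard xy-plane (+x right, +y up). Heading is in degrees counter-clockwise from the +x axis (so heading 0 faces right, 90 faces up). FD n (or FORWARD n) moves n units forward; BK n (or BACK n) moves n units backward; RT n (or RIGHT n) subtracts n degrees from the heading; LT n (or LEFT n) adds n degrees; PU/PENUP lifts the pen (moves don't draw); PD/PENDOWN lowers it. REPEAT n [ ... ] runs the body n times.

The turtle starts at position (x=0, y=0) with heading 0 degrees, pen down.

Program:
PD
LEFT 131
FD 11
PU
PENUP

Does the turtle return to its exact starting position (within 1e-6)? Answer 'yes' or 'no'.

Answer: no

Derivation:
Executing turtle program step by step:
Start: pos=(0,0), heading=0, pen down
PD: pen down
LT 131: heading 0 -> 131
FD 11: (0,0) -> (-7.217,8.302) [heading=131, draw]
PU: pen up
PU: pen up
Final: pos=(-7.217,8.302), heading=131, 1 segment(s) drawn

Start position: (0, 0)
Final position: (-7.217, 8.302)
Distance = 11; >= 1e-6 -> NOT closed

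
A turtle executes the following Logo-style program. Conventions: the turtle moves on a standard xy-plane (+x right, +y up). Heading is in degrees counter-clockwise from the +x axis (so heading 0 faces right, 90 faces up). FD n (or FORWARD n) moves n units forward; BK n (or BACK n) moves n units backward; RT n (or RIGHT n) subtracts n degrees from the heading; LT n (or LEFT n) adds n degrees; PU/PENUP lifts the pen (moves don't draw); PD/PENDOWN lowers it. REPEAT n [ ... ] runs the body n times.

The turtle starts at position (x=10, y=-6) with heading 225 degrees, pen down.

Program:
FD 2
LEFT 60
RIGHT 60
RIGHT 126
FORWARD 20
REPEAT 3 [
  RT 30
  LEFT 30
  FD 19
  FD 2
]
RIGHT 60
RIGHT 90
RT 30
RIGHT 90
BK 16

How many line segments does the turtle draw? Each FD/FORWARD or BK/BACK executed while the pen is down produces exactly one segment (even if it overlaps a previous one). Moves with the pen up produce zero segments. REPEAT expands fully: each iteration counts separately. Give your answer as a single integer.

Executing turtle program step by step:
Start: pos=(10,-6), heading=225, pen down
FD 2: (10,-6) -> (8.586,-7.414) [heading=225, draw]
LT 60: heading 225 -> 285
RT 60: heading 285 -> 225
RT 126: heading 225 -> 99
FD 20: (8.586,-7.414) -> (5.457,12.34) [heading=99, draw]
REPEAT 3 [
  -- iteration 1/3 --
  RT 30: heading 99 -> 69
  LT 30: heading 69 -> 99
  FD 19: (5.457,12.34) -> (2.485,31.106) [heading=99, draw]
  FD 2: (2.485,31.106) -> (2.172,33.081) [heading=99, draw]
  -- iteration 2/3 --
  RT 30: heading 99 -> 69
  LT 30: heading 69 -> 99
  FD 19: (2.172,33.081) -> (-0.8,51.847) [heading=99, draw]
  FD 2: (-0.8,51.847) -> (-1.113,53.822) [heading=99, draw]
  -- iteration 3/3 --
  RT 30: heading 99 -> 69
  LT 30: heading 69 -> 99
  FD 19: (-1.113,53.822) -> (-4.085,72.589) [heading=99, draw]
  FD 2: (-4.085,72.589) -> (-4.398,74.564) [heading=99, draw]
]
RT 60: heading 99 -> 39
RT 90: heading 39 -> 309
RT 30: heading 309 -> 279
RT 90: heading 279 -> 189
BK 16: (-4.398,74.564) -> (11.405,77.067) [heading=189, draw]
Final: pos=(11.405,77.067), heading=189, 9 segment(s) drawn
Segments drawn: 9

Answer: 9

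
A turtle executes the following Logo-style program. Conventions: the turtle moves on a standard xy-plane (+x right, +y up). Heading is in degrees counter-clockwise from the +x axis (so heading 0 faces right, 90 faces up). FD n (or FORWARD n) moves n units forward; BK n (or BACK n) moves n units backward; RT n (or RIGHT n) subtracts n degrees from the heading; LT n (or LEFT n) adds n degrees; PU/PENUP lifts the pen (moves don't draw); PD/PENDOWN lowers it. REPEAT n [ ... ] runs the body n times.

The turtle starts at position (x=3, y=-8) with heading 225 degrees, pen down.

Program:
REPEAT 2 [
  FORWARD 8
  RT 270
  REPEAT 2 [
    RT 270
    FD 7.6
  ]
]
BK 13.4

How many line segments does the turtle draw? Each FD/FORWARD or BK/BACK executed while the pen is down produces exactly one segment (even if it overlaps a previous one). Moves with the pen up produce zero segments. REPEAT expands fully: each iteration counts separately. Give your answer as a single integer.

Answer: 7

Derivation:
Executing turtle program step by step:
Start: pos=(3,-8), heading=225, pen down
REPEAT 2 [
  -- iteration 1/2 --
  FD 8: (3,-8) -> (-2.657,-13.657) [heading=225, draw]
  RT 270: heading 225 -> 315
  REPEAT 2 [
    -- iteration 1/2 --
    RT 270: heading 315 -> 45
    FD 7.6: (-2.657,-13.657) -> (2.717,-8.283) [heading=45, draw]
    -- iteration 2/2 --
    RT 270: heading 45 -> 135
    FD 7.6: (2.717,-8.283) -> (-2.657,-2.909) [heading=135, draw]
  ]
  -- iteration 2/2 --
  FD 8: (-2.657,-2.909) -> (-8.314,2.748) [heading=135, draw]
  RT 270: heading 135 -> 225
  REPEAT 2 [
    -- iteration 1/2 --
    RT 270: heading 225 -> 315
    FD 7.6: (-8.314,2.748) -> (-2.94,-2.626) [heading=315, draw]
    -- iteration 2/2 --
    RT 270: heading 315 -> 45
    FD 7.6: (-2.94,-2.626) -> (2.434,2.748) [heading=45, draw]
  ]
]
BK 13.4: (2.434,2.748) -> (-7.041,-6.727) [heading=45, draw]
Final: pos=(-7.041,-6.727), heading=45, 7 segment(s) drawn
Segments drawn: 7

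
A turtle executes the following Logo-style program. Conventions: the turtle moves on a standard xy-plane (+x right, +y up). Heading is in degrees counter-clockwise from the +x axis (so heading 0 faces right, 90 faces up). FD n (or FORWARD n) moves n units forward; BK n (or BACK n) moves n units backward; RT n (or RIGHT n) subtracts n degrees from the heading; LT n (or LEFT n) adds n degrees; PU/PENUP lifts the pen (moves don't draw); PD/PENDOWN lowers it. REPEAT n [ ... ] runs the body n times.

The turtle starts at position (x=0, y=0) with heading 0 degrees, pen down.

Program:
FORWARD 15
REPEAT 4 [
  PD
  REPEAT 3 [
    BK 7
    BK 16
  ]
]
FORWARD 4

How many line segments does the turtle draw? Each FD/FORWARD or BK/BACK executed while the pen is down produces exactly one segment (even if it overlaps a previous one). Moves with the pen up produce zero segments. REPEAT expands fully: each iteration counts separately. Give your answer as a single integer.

Executing turtle program step by step:
Start: pos=(0,0), heading=0, pen down
FD 15: (0,0) -> (15,0) [heading=0, draw]
REPEAT 4 [
  -- iteration 1/4 --
  PD: pen down
  REPEAT 3 [
    -- iteration 1/3 --
    BK 7: (15,0) -> (8,0) [heading=0, draw]
    BK 16: (8,0) -> (-8,0) [heading=0, draw]
    -- iteration 2/3 --
    BK 7: (-8,0) -> (-15,0) [heading=0, draw]
    BK 16: (-15,0) -> (-31,0) [heading=0, draw]
    -- iteration 3/3 --
    BK 7: (-31,0) -> (-38,0) [heading=0, draw]
    BK 16: (-38,0) -> (-54,0) [heading=0, draw]
  ]
  -- iteration 2/4 --
  PD: pen down
  REPEAT 3 [
    -- iteration 1/3 --
    BK 7: (-54,0) -> (-61,0) [heading=0, draw]
    BK 16: (-61,0) -> (-77,0) [heading=0, draw]
    -- iteration 2/3 --
    BK 7: (-77,0) -> (-84,0) [heading=0, draw]
    BK 16: (-84,0) -> (-100,0) [heading=0, draw]
    -- iteration 3/3 --
    BK 7: (-100,0) -> (-107,0) [heading=0, draw]
    BK 16: (-107,0) -> (-123,0) [heading=0, draw]
  ]
  -- iteration 3/4 --
  PD: pen down
  REPEAT 3 [
    -- iteration 1/3 --
    BK 7: (-123,0) -> (-130,0) [heading=0, draw]
    BK 16: (-130,0) -> (-146,0) [heading=0, draw]
    -- iteration 2/3 --
    BK 7: (-146,0) -> (-153,0) [heading=0, draw]
    BK 16: (-153,0) -> (-169,0) [heading=0, draw]
    -- iteration 3/3 --
    BK 7: (-169,0) -> (-176,0) [heading=0, draw]
    BK 16: (-176,0) -> (-192,0) [heading=0, draw]
  ]
  -- iteration 4/4 --
  PD: pen down
  REPEAT 3 [
    -- iteration 1/3 --
    BK 7: (-192,0) -> (-199,0) [heading=0, draw]
    BK 16: (-199,0) -> (-215,0) [heading=0, draw]
    -- iteration 2/3 --
    BK 7: (-215,0) -> (-222,0) [heading=0, draw]
    BK 16: (-222,0) -> (-238,0) [heading=0, draw]
    -- iteration 3/3 --
    BK 7: (-238,0) -> (-245,0) [heading=0, draw]
    BK 16: (-245,0) -> (-261,0) [heading=0, draw]
  ]
]
FD 4: (-261,0) -> (-257,0) [heading=0, draw]
Final: pos=(-257,0), heading=0, 26 segment(s) drawn
Segments drawn: 26

Answer: 26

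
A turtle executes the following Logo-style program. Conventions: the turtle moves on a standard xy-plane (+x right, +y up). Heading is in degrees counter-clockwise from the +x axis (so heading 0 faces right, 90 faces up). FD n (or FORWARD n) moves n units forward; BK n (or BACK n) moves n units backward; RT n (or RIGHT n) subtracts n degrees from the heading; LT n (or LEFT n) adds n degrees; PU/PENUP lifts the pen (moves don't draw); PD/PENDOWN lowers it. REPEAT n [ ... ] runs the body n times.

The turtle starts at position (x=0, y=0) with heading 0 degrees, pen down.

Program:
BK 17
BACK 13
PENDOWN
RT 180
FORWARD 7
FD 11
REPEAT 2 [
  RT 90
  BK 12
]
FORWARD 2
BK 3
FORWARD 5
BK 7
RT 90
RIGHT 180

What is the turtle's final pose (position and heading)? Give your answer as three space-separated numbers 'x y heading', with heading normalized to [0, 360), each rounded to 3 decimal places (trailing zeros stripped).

Executing turtle program step by step:
Start: pos=(0,0), heading=0, pen down
BK 17: (0,0) -> (-17,0) [heading=0, draw]
BK 13: (-17,0) -> (-30,0) [heading=0, draw]
PD: pen down
RT 180: heading 0 -> 180
FD 7: (-30,0) -> (-37,0) [heading=180, draw]
FD 11: (-37,0) -> (-48,0) [heading=180, draw]
REPEAT 2 [
  -- iteration 1/2 --
  RT 90: heading 180 -> 90
  BK 12: (-48,0) -> (-48,-12) [heading=90, draw]
  -- iteration 2/2 --
  RT 90: heading 90 -> 0
  BK 12: (-48,-12) -> (-60,-12) [heading=0, draw]
]
FD 2: (-60,-12) -> (-58,-12) [heading=0, draw]
BK 3: (-58,-12) -> (-61,-12) [heading=0, draw]
FD 5: (-61,-12) -> (-56,-12) [heading=0, draw]
BK 7: (-56,-12) -> (-63,-12) [heading=0, draw]
RT 90: heading 0 -> 270
RT 180: heading 270 -> 90
Final: pos=(-63,-12), heading=90, 10 segment(s) drawn

Answer: -63 -12 90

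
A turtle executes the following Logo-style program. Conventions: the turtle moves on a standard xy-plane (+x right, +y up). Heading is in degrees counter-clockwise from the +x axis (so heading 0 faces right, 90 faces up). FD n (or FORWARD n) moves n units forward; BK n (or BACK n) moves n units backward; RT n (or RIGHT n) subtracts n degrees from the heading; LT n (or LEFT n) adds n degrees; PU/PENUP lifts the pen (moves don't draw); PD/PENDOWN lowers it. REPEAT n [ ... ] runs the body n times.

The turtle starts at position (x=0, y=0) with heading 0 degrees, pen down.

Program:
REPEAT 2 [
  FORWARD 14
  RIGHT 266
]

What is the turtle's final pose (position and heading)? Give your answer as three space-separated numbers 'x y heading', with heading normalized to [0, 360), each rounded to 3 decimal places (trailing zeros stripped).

Executing turtle program step by step:
Start: pos=(0,0), heading=0, pen down
REPEAT 2 [
  -- iteration 1/2 --
  FD 14: (0,0) -> (14,0) [heading=0, draw]
  RT 266: heading 0 -> 94
  -- iteration 2/2 --
  FD 14: (14,0) -> (13.023,13.966) [heading=94, draw]
  RT 266: heading 94 -> 188
]
Final: pos=(13.023,13.966), heading=188, 2 segment(s) drawn

Answer: 13.023 13.966 188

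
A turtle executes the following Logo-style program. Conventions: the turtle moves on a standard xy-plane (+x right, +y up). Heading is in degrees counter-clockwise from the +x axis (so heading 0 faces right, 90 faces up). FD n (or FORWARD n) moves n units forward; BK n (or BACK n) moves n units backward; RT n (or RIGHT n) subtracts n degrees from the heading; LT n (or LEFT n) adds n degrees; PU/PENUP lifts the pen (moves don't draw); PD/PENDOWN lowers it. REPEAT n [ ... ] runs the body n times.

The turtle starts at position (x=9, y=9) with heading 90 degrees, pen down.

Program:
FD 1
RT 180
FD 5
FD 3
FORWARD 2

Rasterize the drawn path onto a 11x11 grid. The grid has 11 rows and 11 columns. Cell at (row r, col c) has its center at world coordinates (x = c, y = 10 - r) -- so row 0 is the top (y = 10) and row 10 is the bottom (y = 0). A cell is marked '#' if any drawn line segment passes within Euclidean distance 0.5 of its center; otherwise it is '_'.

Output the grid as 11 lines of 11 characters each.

Segment 0: (9,9) -> (9,10)
Segment 1: (9,10) -> (9,5)
Segment 2: (9,5) -> (9,2)
Segment 3: (9,2) -> (9,0)

Answer: _________#_
_________#_
_________#_
_________#_
_________#_
_________#_
_________#_
_________#_
_________#_
_________#_
_________#_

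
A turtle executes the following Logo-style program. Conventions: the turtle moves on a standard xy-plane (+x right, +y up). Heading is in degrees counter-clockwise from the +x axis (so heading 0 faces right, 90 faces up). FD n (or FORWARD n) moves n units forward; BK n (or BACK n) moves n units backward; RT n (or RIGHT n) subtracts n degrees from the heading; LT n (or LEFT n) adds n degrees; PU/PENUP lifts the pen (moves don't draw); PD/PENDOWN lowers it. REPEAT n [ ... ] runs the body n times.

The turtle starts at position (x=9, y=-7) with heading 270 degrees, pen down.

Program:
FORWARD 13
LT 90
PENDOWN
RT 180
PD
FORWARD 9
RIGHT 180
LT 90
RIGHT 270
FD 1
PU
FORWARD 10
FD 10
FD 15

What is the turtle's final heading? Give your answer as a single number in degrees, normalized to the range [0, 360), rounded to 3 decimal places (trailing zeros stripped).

Executing turtle program step by step:
Start: pos=(9,-7), heading=270, pen down
FD 13: (9,-7) -> (9,-20) [heading=270, draw]
LT 90: heading 270 -> 0
PD: pen down
RT 180: heading 0 -> 180
PD: pen down
FD 9: (9,-20) -> (0,-20) [heading=180, draw]
RT 180: heading 180 -> 0
LT 90: heading 0 -> 90
RT 270: heading 90 -> 180
FD 1: (0,-20) -> (-1,-20) [heading=180, draw]
PU: pen up
FD 10: (-1,-20) -> (-11,-20) [heading=180, move]
FD 10: (-11,-20) -> (-21,-20) [heading=180, move]
FD 15: (-21,-20) -> (-36,-20) [heading=180, move]
Final: pos=(-36,-20), heading=180, 3 segment(s) drawn

Answer: 180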